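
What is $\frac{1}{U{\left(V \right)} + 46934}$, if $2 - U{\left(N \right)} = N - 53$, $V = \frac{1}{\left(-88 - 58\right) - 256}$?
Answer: $\frac{402}{18889579} \approx 2.1282 \cdot 10^{-5}$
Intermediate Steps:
$V = - \frac{1}{402}$ ($V = \frac{1}{\left(-88 - 58\right) - 256} = \frac{1}{-146 - 256} = \frac{1}{-402} = - \frac{1}{402} \approx -0.0024876$)
$U{\left(N \right)} = 55 - N$ ($U{\left(N \right)} = 2 - \left(N - 53\right) = 2 - \left(-53 + N\right) = 55 - N$)
$\frac{1}{U{\left(V \right)} + 46934} = \frac{1}{\left(55 - - \frac{1}{402}\right) + 46934} = \frac{1}{\left(55 + \frac{1}{402}\right) + 46934} = \frac{1}{\frac{22111}{402} + 46934} = \frac{1}{\frac{18889579}{402}} = \frac{402}{18889579}$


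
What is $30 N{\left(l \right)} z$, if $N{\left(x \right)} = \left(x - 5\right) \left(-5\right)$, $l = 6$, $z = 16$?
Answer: $-2400$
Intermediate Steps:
$N{\left(x \right)} = 25 - 5 x$ ($N{\left(x \right)} = \left(-5 + x\right) \left(-5\right) = 25 - 5 x$)
$30 N{\left(l \right)} z = 30 \left(25 - 30\right) 16 = 30 \left(-5\right) 16 = \left(-150\right) 16 = -2400$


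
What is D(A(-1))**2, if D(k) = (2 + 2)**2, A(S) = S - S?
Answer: 256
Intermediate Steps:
A(S) = 0
D(k) = 16 (D(k) = 4**2 = 16)
D(A(-1))**2 = 16**2 = 256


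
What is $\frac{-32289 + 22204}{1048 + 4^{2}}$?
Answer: $- \frac{10085}{1064} \approx -9.4784$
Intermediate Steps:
$\frac{-32289 + 22204}{1048 + 4^{2}} = - \frac{10085}{1048 + 16} = - \frac{10085}{1064}$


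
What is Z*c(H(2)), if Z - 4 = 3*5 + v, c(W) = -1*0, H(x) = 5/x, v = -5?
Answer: 0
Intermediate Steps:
c(W) = 0
Z = 14 (Z = 4 + (3*5 - 5) = 4 + (15 - 5) = 4 + 10 = 14)
Z*c(H(2)) = 14*0 = 0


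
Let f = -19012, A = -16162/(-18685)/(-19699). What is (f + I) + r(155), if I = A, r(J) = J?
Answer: -6940805659617/368075815 ≈ -18857.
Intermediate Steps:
A = -16162/368075815 (A = -16162*(-1/18685)*(-1/19699) = (16162/18685)*(-1/19699) = -16162/368075815 ≈ -4.3909e-5)
I = -16162/368075815 ≈ -4.3909e-5
(f + I) + r(155) = (-19012 - 16162/368075815) + 155 = -6997857410942/368075815 + 155 = -6940805659617/368075815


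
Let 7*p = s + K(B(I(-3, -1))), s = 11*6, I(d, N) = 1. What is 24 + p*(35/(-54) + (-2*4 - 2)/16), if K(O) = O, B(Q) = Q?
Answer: 17863/1512 ≈ 11.814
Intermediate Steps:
s = 66
p = 67/7 (p = (66 + 1)/7 = (⅐)*67 = 67/7 ≈ 9.5714)
24 + p*(35/(-54) + (-2*4 - 2)/16) = 24 + 67*(35/(-54) + (-2*4 - 2)/16)/7 = 24 + 67*(35*(-1/54) + (-8 - 2)*(1/16))/7 = 24 + 67*(-35/54 - 10*1/16)/7 = 24 + 67*(-35/54 - 5/8)/7 = 24 + (67/7)*(-275/216) = 24 - 18425/1512 = 17863/1512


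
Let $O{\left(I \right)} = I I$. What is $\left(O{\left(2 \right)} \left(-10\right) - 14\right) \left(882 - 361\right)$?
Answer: $-28134$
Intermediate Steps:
$O{\left(I \right)} = I^{2}$
$\left(O{\left(2 \right)} \left(-10\right) - 14\right) \left(882 - 361\right) = \left(2^{2} \left(-10\right) - 14\right) \left(882 - 361\right) = \left(4 \left(-10\right) - 14\right) 521 = \left(-40 - 14\right) 521 = \left(-54\right) 521 = -28134$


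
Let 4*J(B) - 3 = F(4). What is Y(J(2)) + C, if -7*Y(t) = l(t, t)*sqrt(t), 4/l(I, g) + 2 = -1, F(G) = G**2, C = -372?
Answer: -372 + 2*sqrt(19)/21 ≈ -371.58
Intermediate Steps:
l(I, g) = -4/3 (l(I, g) = 4/(-2 - 1) = 4/(-3) = 4*(-1/3) = -4/3)
J(B) = 19/4 (J(B) = 3/4 + (1/4)*4**2 = 3/4 + (1/4)*16 = 3/4 + 4 = 19/4)
Y(t) = 4*sqrt(t)/21 (Y(t) = -(-4)*sqrt(t)/21 = 4*sqrt(t)/21)
Y(J(2)) + C = 4*sqrt(19/4)/21 - 372 = 4*(sqrt(19)/2)/21 - 372 = 2*sqrt(19)/21 - 372 = -372 + 2*sqrt(19)/21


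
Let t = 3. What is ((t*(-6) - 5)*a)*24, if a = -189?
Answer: 104328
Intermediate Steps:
((t*(-6) - 5)*a)*24 = ((3*(-6) - 5)*(-189))*24 = ((-18 - 5)*(-189))*24 = -23*(-189)*24 = 4347*24 = 104328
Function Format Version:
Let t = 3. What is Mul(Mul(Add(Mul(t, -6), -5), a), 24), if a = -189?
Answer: 104328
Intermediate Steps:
Mul(Mul(Add(Mul(t, -6), -5), a), 24) = Mul(Mul(Add(Mul(3, -6), -5), -189), 24) = Mul(Mul(Add(-18, -5), -189), 24) = Mul(Mul(-23, -189), 24) = Mul(4347, 24) = 104328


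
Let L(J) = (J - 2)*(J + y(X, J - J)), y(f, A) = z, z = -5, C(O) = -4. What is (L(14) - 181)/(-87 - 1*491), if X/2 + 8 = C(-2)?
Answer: 73/578 ≈ 0.12630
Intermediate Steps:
X = -24 (X = -16 + 2*(-4) = -16 - 8 = -24)
y(f, A) = -5
L(J) = (-5 + J)*(-2 + J) (L(J) = (J - 2)*(J - 5) = (-2 + J)*(-5 + J) = (-5 + J)*(-2 + J))
(L(14) - 181)/(-87 - 1*491) = ((10 + 14² - 7*14) - 181)/(-87 - 1*491) = ((10 + 196 - 98) - 181)/(-87 - 491) = (108 - 181)/(-578) = -73*(-1/578) = 73/578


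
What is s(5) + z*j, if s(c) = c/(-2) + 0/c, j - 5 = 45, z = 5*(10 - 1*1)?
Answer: 4495/2 ≈ 2247.5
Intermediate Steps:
z = 45 (z = 5*(10 - 1) = 5*9 = 45)
j = 50 (j = 5 + 45 = 50)
s(c) = -c/2 (s(c) = c*(-½) + 0 = -c/2 + 0 = -c/2)
s(5) + z*j = -½*5 + 45*50 = -5/2 + 2250 = 4495/2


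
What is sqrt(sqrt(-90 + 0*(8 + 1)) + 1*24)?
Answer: sqrt(24 + 3*I*sqrt(10)) ≈ 4.9903 + 0.95052*I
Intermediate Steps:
sqrt(sqrt(-90 + 0*(8 + 1)) + 1*24) = sqrt(sqrt(-90 + 0*9) + 24) = sqrt(sqrt(-90 + 0) + 24) = sqrt(sqrt(-90) + 24) = sqrt(3*I*sqrt(10) + 24) = sqrt(24 + 3*I*sqrt(10))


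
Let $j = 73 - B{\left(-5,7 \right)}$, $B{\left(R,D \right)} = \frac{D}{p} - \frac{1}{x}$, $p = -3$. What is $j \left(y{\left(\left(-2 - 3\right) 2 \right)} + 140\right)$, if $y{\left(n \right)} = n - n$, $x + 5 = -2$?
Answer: $\frac{31580}{3} \approx 10527.0$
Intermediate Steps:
$x = -7$ ($x = -5 - 2 = -7$)
$y{\left(n \right)} = 0$
$B{\left(R,D \right)} = \frac{1}{7} - \frac{D}{3}$ ($B{\left(R,D \right)} = \frac{D}{-3} - \frac{1}{-7} = D \left(- \frac{1}{3}\right) - - \frac{1}{7} = - \frac{D}{3} + \frac{1}{7} = \frac{1}{7} - \frac{D}{3}$)
$j = \frac{1579}{21}$ ($j = 73 - \left(\frac{1}{7} - \frac{7}{3}\right) = 73 - - \frac{46}{21} = 73 + \frac{46}{21} = \frac{1579}{21} \approx 75.19$)
$j \left(y{\left(\left(-2 - 3\right) 2 \right)} + 140\right) = \frac{1579 \left(0 + 140\right)}{21} = \frac{1579}{21} \cdot 140 = \frac{31580}{3}$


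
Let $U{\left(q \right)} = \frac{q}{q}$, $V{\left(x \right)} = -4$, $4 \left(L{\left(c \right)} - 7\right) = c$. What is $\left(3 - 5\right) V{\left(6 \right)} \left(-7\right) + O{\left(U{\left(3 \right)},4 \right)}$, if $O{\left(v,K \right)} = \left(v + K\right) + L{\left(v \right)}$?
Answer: $- \frac{175}{4} \approx -43.75$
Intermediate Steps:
$L{\left(c \right)} = 7 + \frac{c}{4}$
$U{\left(q \right)} = 1$
$O{\left(v,K \right)} = 7 + K + \frac{5 v}{4}$ ($O{\left(v,K \right)} = \left(v + K\right) + \left(7 + \frac{v}{4}\right) = \left(K + v\right) + \left(7 + \frac{v}{4}\right) = 7 + K + \frac{5 v}{4}$)
$\left(3 - 5\right) V{\left(6 \right)} \left(-7\right) + O{\left(U{\left(3 \right)},4 \right)} = \left(3 - 5\right) \left(-4\right) \left(-7\right) + \left(7 + 4 + \frac{5}{4} \cdot 1\right) = \left(-2\right) \left(-4\right) \left(-7\right) + \left(7 + 4 + \frac{5}{4}\right) = 8 \left(-7\right) + \frac{49}{4} = -56 + \frac{49}{4} = - \frac{175}{4}$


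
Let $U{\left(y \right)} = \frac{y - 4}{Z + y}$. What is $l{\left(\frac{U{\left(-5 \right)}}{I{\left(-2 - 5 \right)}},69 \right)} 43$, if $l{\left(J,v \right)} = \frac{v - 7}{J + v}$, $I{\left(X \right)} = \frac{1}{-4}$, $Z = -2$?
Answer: $\frac{18662}{447} \approx 41.749$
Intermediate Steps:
$I{\left(X \right)} = - \frac{1}{4}$
$U{\left(y \right)} = \frac{-4 + y}{-2 + y}$ ($U{\left(y \right)} = \frac{y - 4}{-2 + y} = \frac{-4 + y}{-2 + y}$)
$l{\left(J,v \right)} = \frac{-7 + v}{J + v}$
$l{\left(\frac{U{\left(-5 \right)}}{I{\left(-2 - 5 \right)}},69 \right)} 43 = \frac{-7 + 69}{\frac{\frac{1}{-2 - 5} \left(-4 - 5\right)}{- \frac{1}{4}} + 69} \cdot 43 = \frac{1}{\frac{1}{-7} \left(-9\right) \left(-4\right) + 69} \cdot 62 \cdot 43 = \frac{1}{\left(- \frac{1}{7}\right) \left(-9\right) \left(-4\right) + 69} \cdot 62 \cdot 43 = \frac{1}{\frac{9}{7} \left(-4\right) + 69} \cdot 62 \cdot 43 = \frac{1}{- \frac{36}{7} + 69} \cdot 62 \cdot 43 = \frac{1}{\frac{447}{7}} \cdot 62 \cdot 43 = \frac{7}{447} \cdot 62 \cdot 43 = \frac{434}{447} \cdot 43 = \frac{18662}{447}$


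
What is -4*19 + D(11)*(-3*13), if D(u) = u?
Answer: -505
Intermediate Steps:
-4*19 + D(11)*(-3*13) = -4*19 + 11*(-3*13) = -76 + 11*(-39) = -76 - 429 = -505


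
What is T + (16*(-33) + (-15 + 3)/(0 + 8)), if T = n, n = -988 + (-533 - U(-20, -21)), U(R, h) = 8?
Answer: -4117/2 ≈ -2058.5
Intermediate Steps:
n = -1529 (n = -988 + (-533 - 1*8) = -988 + (-533 - 8) = -988 - 541 = -1529)
T = -1529
T + (16*(-33) + (-15 + 3)/(0 + 8)) = -1529 + (16*(-33) + (-15 + 3)/(0 + 8)) = -1529 + (-528 - 12/8) = -1529 + (-528 - 12*1/8) = -1529 + (-528 - 3/2) = -1529 - 1059/2 = -4117/2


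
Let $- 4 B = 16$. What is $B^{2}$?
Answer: $16$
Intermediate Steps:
$B = -4$ ($B = \left(- \frac{1}{4}\right) 16 = -4$)
$B^{2} = \left(-4\right)^{2} = 16$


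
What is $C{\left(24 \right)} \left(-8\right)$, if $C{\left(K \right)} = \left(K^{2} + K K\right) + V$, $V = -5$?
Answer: $-9176$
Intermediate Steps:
$C{\left(K \right)} = -5 + 2 K^{2}$ ($C{\left(K \right)} = \left(K^{2} + K K\right) - 5 = \left(K^{2} + K^{2}\right) - 5 = 2 K^{2} - 5 = -5 + 2 K^{2}$)
$C{\left(24 \right)} \left(-8\right) = \left(-5 + 2 \cdot 24^{2}\right) \left(-8\right) = \left(-5 + 2 \cdot 576\right) \left(-8\right) = \left(-5 + 1152\right) \left(-8\right) = 1147 \left(-8\right) = -9176$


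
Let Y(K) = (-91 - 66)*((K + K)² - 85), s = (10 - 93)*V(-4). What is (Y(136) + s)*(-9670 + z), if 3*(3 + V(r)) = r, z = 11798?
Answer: -74065784800/3 ≈ -2.4689e+10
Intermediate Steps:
V(r) = -3 + r/3
s = 1079/3 (s = (10 - 93)*(-3 + (⅓)*(-4)) = -83*(-3 - 4/3) = -83*(-13/3) = 1079/3 ≈ 359.67)
Y(K) = 13345 - 628*K² (Y(K) = -157*((2*K)² - 85) = -157*(4*K² - 85) = -157*(-85 + 4*K²) = 13345 - 628*K²)
(Y(136) + s)*(-9670 + z) = ((13345 - 628*136²) + 1079/3)*(-9670 + 11798) = ((13345 - 628*18496) + 1079/3)*2128 = ((13345 - 11615488) + 1079/3)*2128 = (-11602143 + 1079/3)*2128 = -34805350/3*2128 = -74065784800/3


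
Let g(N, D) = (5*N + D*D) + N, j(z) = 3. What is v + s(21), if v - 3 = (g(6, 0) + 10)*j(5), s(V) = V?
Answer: 162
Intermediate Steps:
g(N, D) = D² + 6*N (g(N, D) = (5*N + D²) + N = (D² + 5*N) + N = D² + 6*N)
v = 141 (v = 3 + ((0² + 6*6) + 10)*3 = 3 + ((0 + 36) + 10)*3 = 3 + (36 + 10)*3 = 3 + 46*3 = 3 + 138 = 141)
v + s(21) = 141 + 21 = 162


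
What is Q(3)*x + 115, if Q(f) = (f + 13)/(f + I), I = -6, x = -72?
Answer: 499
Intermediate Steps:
Q(f) = (13 + f)/(-6 + f) (Q(f) = (f + 13)/(f - 6) = (13 + f)/(-6 + f))
Q(3)*x + 115 = ((13 + 3)/(-6 + 3))*(-72) + 115 = (16/(-3))*(-72) + 115 = -⅓*16*(-72) + 115 = -16/3*(-72) + 115 = 384 + 115 = 499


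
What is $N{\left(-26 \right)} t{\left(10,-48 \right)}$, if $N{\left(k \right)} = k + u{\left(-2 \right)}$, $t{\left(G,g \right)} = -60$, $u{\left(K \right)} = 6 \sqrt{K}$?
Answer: $1560 - 360 i \sqrt{2} \approx 1560.0 - 509.12 i$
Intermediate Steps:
$N{\left(k \right)} = k + 6 i \sqrt{2}$ ($N{\left(k \right)} = k + 6 \sqrt{-2} = k + 6 i \sqrt{2}$)
$N{\left(-26 \right)} t{\left(10,-48 \right)} = \left(-26 + 6 i \sqrt{2}\right) \left(-60\right) = 1560 - 360 i \sqrt{2}$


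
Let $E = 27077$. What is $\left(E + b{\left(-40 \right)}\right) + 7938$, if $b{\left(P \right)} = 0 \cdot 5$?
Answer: $35015$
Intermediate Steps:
$b{\left(P \right)} = 0$
$\left(E + b{\left(-40 \right)}\right) + 7938 = \left(27077 + 0\right) + 7938 = 27077 + 7938 = 35015$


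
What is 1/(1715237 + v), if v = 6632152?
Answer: 1/8347389 ≈ 1.1980e-7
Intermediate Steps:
1/(1715237 + v) = 1/(1715237 + 6632152) = 1/8347389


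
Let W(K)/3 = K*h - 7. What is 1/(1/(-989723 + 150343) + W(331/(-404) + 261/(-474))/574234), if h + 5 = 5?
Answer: -241000267460/9100607 ≈ -26482.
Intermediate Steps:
h = 0 (h = -5 + 5 = 0)
W(K) = -21 (W(K) = 3*(K*0 - 7) = 3*(0 - 7) = 3*(-7) = -21)
1/(1/(-989723 + 150343) + W(331/(-404) + 261/(-474))/574234) = 1/(1/(-989723 + 150343) - 21/574234) = 1/(1/(-839380) - 21*1/574234) = 1/(-1/839380 - 21/574234) = 1/(-9100607/241000267460) = -241000267460/9100607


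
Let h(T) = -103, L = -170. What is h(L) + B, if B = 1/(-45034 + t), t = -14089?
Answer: -6089670/59123 ≈ -103.00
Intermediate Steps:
B = -1/59123 (B = 1/(-45034 - 14089) = 1/(-59123) = -1/59123 ≈ -1.6914e-5)
h(L) + B = -103 - 1/59123 = -6089670/59123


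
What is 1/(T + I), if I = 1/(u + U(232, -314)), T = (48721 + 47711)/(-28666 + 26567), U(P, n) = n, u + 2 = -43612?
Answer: -92204872/4236066995 ≈ -0.021767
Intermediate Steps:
u = -43614 (u = -2 - 43612 = -43614)
T = -96432/2099 (T = 96432/(-2099) = 96432*(-1/2099) = -96432/2099 ≈ -45.942)
I = -1/43928 (I = 1/(-43614 - 314) = 1/(-43928) = -1/43928 ≈ -2.2765e-5)
1/(T + I) = 1/(-96432/2099 - 1/43928) = 1/(-4236066995/92204872) = -92204872/4236066995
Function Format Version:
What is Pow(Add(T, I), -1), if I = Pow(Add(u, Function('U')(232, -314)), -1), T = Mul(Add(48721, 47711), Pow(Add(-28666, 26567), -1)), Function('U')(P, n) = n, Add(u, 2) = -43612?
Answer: Rational(-92204872, 4236066995) ≈ -0.021767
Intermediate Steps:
u = -43614 (u = Add(-2, -43612) = -43614)
T = Rational(-96432, 2099) (T = Mul(96432, Pow(-2099, -1)) = Mul(96432, Rational(-1, 2099)) = Rational(-96432, 2099) ≈ -45.942)
I = Rational(-1, 43928) (I = Pow(Add(-43614, -314), -1) = Pow(-43928, -1) = Rational(-1, 43928) ≈ -2.2765e-5)
Pow(Add(T, I), -1) = Pow(Add(Rational(-96432, 2099), Rational(-1, 43928)), -1) = Pow(Rational(-4236066995, 92204872), -1) = Rational(-92204872, 4236066995)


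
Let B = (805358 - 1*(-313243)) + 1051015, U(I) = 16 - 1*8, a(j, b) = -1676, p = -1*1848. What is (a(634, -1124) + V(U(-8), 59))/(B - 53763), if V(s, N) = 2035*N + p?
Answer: 116541/2115853 ≈ 0.055080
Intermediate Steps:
p = -1848
U(I) = 8 (U(I) = 16 - 8 = 8)
B = 2169616 (B = (805358 + 313243) + 1051015 = 1118601 + 1051015 = 2169616)
V(s, N) = -1848 + 2035*N (V(s, N) = 2035*N - 1848 = -1848 + 2035*N)
(a(634, -1124) + V(U(-8), 59))/(B - 53763) = (-1676 + (-1848 + 2035*59))/(2169616 - 53763) = (-1676 + (-1848 + 120065))/2115853 = (-1676 + 118217)*(1/2115853) = 116541*(1/2115853) = 116541/2115853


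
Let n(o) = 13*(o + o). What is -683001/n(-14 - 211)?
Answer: 75889/650 ≈ 116.75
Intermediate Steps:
n(o) = 26*o (n(o) = 13*(2*o) = 26*o)
-683001/n(-14 - 211) = -683001*1/(26*(-14 - 211)) = -683001/(26*(-225)) = -683001/(-5850) = -683001*(-1/5850) = 75889/650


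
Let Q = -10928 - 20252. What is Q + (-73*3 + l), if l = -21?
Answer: -31420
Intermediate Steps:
Q = -31180
Q + (-73*3 + l) = -31180 + (-73*3 - 21) = -31180 + (-219 - 21) = -31180 - 240 = -31420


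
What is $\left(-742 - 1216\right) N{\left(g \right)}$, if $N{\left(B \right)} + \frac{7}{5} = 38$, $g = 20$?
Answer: $- \frac{358314}{5} \approx -71663.0$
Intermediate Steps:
$N{\left(B \right)} = \frac{183}{5}$ ($N{\left(B \right)} = - \frac{7}{5} + 38 = \frac{183}{5}$)
$\left(-742 - 1216\right) N{\left(g \right)} = \left(-742 - 1216\right) \frac{183}{5} = \left(-1958\right) \frac{183}{5} = - \frac{358314}{5}$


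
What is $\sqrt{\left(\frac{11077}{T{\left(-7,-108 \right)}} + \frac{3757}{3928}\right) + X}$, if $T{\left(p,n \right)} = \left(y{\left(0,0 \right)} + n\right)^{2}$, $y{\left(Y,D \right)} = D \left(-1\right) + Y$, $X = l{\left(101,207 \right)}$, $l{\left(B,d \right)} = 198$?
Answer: $\frac{\sqrt{562129827115}}{53028} \approx 14.139$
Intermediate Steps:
$X = 198$
$y{\left(Y,D \right)} = Y - D$ ($y{\left(Y,D \right)} = - D + Y = Y - D$)
$T{\left(p,n \right)} = n^{2}$ ($T{\left(p,n \right)} = \left(\left(0 - 0\right) + n\right)^{2} = \left(\left(0 + 0\right) + n\right)^{2} = \left(0 + n\right)^{2} = n^{2}$)
$\sqrt{\left(\frac{11077}{T{\left(-7,-108 \right)}} + \frac{3757}{3928}\right) + X} = \sqrt{\left(\frac{11077}{\left(-108\right)^{2}} + \frac{3757}{3928}\right) + 198} = \sqrt{\left(\frac{11077}{11664} + 3757 \cdot \frac{1}{3928}\right) + 198} = \sqrt{\left(11077 \cdot \frac{1}{11664} + \frac{3757}{3928}\right) + 198} = \sqrt{\left(\frac{11077}{11664} + \frac{3757}{3928}\right) + 198} = \sqrt{\frac{10916513}{5727024} + 198} = \sqrt{\frac{1144867265}{5727024}} = \frac{\sqrt{562129827115}}{53028}$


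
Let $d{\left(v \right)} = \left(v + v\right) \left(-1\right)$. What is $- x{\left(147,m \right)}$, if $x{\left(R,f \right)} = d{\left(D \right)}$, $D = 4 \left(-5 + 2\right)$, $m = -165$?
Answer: $-24$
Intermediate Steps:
$D = -12$ ($D = 4 \left(-3\right) = -12$)
$d{\left(v \right)} = - 2 v$ ($d{\left(v \right)} = 2 v \left(-1\right) = - 2 v$)
$x{\left(R,f \right)} = 24$ ($x{\left(R,f \right)} = \left(-2\right) \left(-12\right) = 24$)
$- x{\left(147,m \right)} = \left(-1\right) 24 = -24$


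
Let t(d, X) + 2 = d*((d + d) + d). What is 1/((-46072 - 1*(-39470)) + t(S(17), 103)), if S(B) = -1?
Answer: -1/6601 ≈ -0.00015149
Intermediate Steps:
t(d, X) = -2 + 3*d² (t(d, X) = -2 + d*((d + d) + d) = -2 + d*(2*d + d) = -2 + d*(3*d) = -2 + 3*d²)
1/((-46072 - 1*(-39470)) + t(S(17), 103)) = 1/((-46072 - 1*(-39470)) + (-2 + 3*(-1)²)) = 1/((-46072 + 39470) + (-2 + 3*1)) = 1/(-6602 + (-2 + 3)) = 1/(-6602 + 1) = 1/(-6601) = -1/6601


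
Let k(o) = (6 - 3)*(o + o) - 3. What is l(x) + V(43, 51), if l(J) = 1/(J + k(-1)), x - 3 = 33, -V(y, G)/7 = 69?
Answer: -13040/27 ≈ -482.96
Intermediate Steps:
k(o) = -3 + 6*o (k(o) = 3*(2*o) - 3 = 6*o - 3 = -3 + 6*o)
V(y, G) = -483 (V(y, G) = -7*69 = -483)
x = 36 (x = 3 + 33 = 36)
l(J) = 1/(-9 + J) (l(J) = 1/(J + (-3 + 6*(-1))) = 1/(J + (-3 - 6)) = 1/(J - 9) = 1/(-9 + J))
l(x) + V(43, 51) = 1/(-9 + 36) - 483 = 1/27 - 483 = -13040/27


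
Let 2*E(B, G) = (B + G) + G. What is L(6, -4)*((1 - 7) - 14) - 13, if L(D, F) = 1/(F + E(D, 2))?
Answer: -33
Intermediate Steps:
E(B, G) = G + B/2 (E(B, G) = ((B + G) + G)/2 = (B + 2*G)/2 = G + B/2)
L(D, F) = 1/(2 + F + D/2) (L(D, F) = 1/(F + (2 + D/2)) = 1/(2 + F + D/2))
L(6, -4)*((1 - 7) - 14) - 13 = (2/(4 + 6 + 2*(-4)))*((1 - 7) - 14) - 13 = (2/(4 + 6 - 8))*(-6 - 14) - 13 = (2/2)*(-20) - 13 = (2*(1/2))*(-20) - 13 = 1*(-20) - 13 = -20 - 13 = -33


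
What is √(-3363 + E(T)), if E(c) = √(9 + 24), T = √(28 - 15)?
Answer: √(-3363 + √33) ≈ 57.942*I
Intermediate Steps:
T = √13 ≈ 3.6056
E(c) = √33
√(-3363 + E(T)) = √(-3363 + √33)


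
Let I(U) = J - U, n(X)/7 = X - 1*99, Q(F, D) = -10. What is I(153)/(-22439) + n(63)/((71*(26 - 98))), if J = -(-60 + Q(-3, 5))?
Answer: 168859/3186338 ≈ 0.052995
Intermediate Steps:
n(X) = -693 + 7*X (n(X) = 7*(X - 1*99) = 7*(X - 99) = 7*(-99 + X) = -693 + 7*X)
J = 70 (J = -(-60 - 10) = -1*(-70) = 70)
I(U) = 70 - U
I(153)/(-22439) + n(63)/((71*(26 - 98))) = (70 - 1*153)/(-22439) + (-693 + 7*63)/((71*(26 - 98))) = (70 - 153)*(-1/22439) + (-693 + 441)/((71*(-72))) = -83*(-1/22439) - 252/(-5112) = 83/22439 - 252*(-1/5112) = 83/22439 + 7/142 = 168859/3186338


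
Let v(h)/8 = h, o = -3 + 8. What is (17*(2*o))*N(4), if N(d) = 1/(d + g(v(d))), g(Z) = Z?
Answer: 85/18 ≈ 4.7222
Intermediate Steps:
o = 5
v(h) = 8*h
N(d) = 1/(9*d) (N(d) = 1/(d + 8*d) = 1/(9*d))
(17*(2*o))*N(4) = (17*(2*5))*((1/9)/4) = (17*10)*((1/9)*(1/4)) = 170*(1/36) = 85/18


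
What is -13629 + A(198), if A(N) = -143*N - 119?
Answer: -42062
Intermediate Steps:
A(N) = -119 - 143*N
-13629 + A(198) = -13629 + (-119 - 143*198) = -13629 + (-119 - 28314) = -13629 - 28433 = -42062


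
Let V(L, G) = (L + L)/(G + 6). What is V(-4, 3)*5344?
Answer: -42752/9 ≈ -4750.2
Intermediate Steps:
V(L, G) = 2*L/(6 + G) (V(L, G) = (2*L)/(6 + G) = 2*L/(6 + G))
V(-4, 3)*5344 = (2*(-4)/(6 + 3))*5344 = (2*(-4)/9)*5344 = (2*(-4)*(⅑))*5344 = -8/9*5344 = -42752/9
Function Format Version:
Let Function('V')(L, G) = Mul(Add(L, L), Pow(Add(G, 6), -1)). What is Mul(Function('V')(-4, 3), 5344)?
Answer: Rational(-42752, 9) ≈ -4750.2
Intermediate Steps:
Function('V')(L, G) = Mul(2, L, Pow(Add(6, G), -1)) (Function('V')(L, G) = Mul(Mul(2, L), Pow(Add(6, G), -1)) = Mul(2, L, Pow(Add(6, G), -1)))
Mul(Function('V')(-4, 3), 5344) = Mul(Mul(2, -4, Pow(Add(6, 3), -1)), 5344) = Mul(Mul(2, -4, Pow(9, -1)), 5344) = Mul(Mul(2, -4, Rational(1, 9)), 5344) = Mul(Rational(-8, 9), 5344) = Rational(-42752, 9)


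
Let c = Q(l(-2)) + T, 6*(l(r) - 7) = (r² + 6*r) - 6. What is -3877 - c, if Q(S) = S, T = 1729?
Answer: -16832/3 ≈ -5610.7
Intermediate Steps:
l(r) = 6 + r + r²/6 (l(r) = 7 + ((r² + 6*r) - 6)/6 = 7 + (-6 + r² + 6*r)/6 = 7 + (-1 + r + r²/6) = 6 + r + r²/6)
c = 5201/3 (c = (6 - 2 + (⅙)*(-2)²) + 1729 = (6 - 2 + (⅙)*4) + 1729 = (6 - 2 + ⅔) + 1729 = 14/3 + 1729 = 5201/3 ≈ 1733.7)
-3877 - c = -3877 - 1*5201/3 = -3877 - 5201/3 = -16832/3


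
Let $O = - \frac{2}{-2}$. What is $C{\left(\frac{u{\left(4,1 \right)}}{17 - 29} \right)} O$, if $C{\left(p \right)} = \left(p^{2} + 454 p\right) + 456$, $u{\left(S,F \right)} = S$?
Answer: $\frac{2743}{9} \approx 304.78$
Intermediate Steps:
$O = 1$ ($O = \left(-2\right) \left(- \frac{1}{2}\right) = 1$)
$C{\left(p \right)} = 456 + p^{2} + 454 p$
$C{\left(\frac{u{\left(4,1 \right)}}{17 - 29} \right)} O = \left(456 + \left(\frac{1}{17 - 29} \cdot 4\right)^{2} + 454 \frac{1}{17 - 29} \cdot 4\right) 1 = \left(456 + \left(\frac{1}{-12} \cdot 4\right)^{2} + 454 \frac{1}{-12} \cdot 4\right) 1 = \left(456 + \left(\left(- \frac{1}{12}\right) 4\right)^{2} + 454 \left(\left(- \frac{1}{12}\right) 4\right)\right) 1 = \left(456 + \left(- \frac{1}{3}\right)^{2} + 454 \left(- \frac{1}{3}\right)\right) 1 = \left(456 + \frac{1}{9} - \frac{454}{3}\right) 1 = \frac{2743}{9} \cdot 1 = \frac{2743}{9}$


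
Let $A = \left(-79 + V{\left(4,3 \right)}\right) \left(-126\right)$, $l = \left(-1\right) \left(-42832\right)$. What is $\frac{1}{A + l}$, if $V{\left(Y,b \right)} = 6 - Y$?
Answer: $\frac{1}{52534} \approx 1.9035 \cdot 10^{-5}$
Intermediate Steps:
$l = 42832$
$A = 9702$ ($A = \left(-79 + \left(6 - 4\right)\right) \left(-126\right) = \left(-79 + 2\right) \left(-126\right) = \left(-77\right) \left(-126\right) = 9702$)
$\frac{1}{A + l} = \frac{1}{9702 + 42832} = \frac{1}{52534}$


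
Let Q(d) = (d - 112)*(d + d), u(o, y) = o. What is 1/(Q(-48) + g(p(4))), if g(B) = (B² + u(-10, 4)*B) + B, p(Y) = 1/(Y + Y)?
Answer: 64/982969 ≈ 6.5109e-5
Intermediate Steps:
p(Y) = 1/(2*Y)
Q(d) = 2*d*(-112 + d) (Q(d) = (-112 + d)*(2*d) = 2*d*(-112 + d))
g(B) = B² - 9*B (g(B) = (B² - 10*B) + B = B² - 9*B)
1/(Q(-48) + g(p(4))) = 1/(2*(-48)*(-112 - 48) + ((½)/4)*(-9 + (½)/4)) = 1/(2*(-48)*(-160) + ((½)*(¼))*(-9 + (½)*(¼))) = 1/(15360 + (-9 + ⅛)/8) = 1/(15360 + (⅛)*(-71/8)) = 1/(15360 - 71/64) = 1/(982969/64) = 64/982969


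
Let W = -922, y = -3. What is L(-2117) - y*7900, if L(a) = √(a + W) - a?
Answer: 25817 + I*√3039 ≈ 25817.0 + 55.127*I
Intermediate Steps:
L(a) = √(-922 + a) - a (L(a) = √(a - 922) - a = √(-922 + a) - a)
L(-2117) - y*7900 = (√(-922 - 2117) - 1*(-2117)) - (-3)*7900 = (√(-3039) + 2117) - 1*(-23700) = (I*√3039 + 2117) + 23700 = (2117 + I*√3039) + 23700 = 25817 + I*√3039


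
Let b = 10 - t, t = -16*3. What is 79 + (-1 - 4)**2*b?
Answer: 1529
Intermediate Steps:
t = -48
b = 58 (b = 10 - 1*(-48) = 10 + 48 = 58)
79 + (-1 - 4)**2*b = 79 + (-1 - 4)**2*58 = 79 + (-5)**2*58 = 79 + 25*58 = 79 + 1450 = 1529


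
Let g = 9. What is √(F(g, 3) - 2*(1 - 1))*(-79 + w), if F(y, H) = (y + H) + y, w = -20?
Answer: -99*√21 ≈ -453.67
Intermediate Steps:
F(y, H) = H + 2*y (F(y, H) = (H + y) + y = H + 2*y)
√(F(g, 3) - 2*(1 - 1))*(-79 + w) = √((3 + 2*9) - 2*(1 - 1))*(-79 - 20) = √((3 + 18) - 2*0)*(-99) = √(21 + 0)*(-99) = √21*(-99) = -99*√21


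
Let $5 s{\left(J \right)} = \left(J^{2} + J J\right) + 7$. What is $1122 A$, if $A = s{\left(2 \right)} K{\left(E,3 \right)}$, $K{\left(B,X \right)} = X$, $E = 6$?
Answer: $10098$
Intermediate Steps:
$s{\left(J \right)} = \frac{7}{5} + \frac{2 J^{2}}{5}$ ($s{\left(J \right)} = \frac{\left(J^{2} + J J\right) + 7}{5} = \frac{\left(J^{2} + J^{2}\right) + 7}{5} = \frac{2 J^{2} + 7}{5} = \frac{7 + 2 J^{2}}{5} = \frac{7}{5} + \frac{2 J^{2}}{5}$)
$A = 9$ ($A = \left(\frac{7}{5} + \frac{2 \cdot 2^{2}}{5}\right) 3 = \left(\frac{7}{5} + \frac{2}{5} \cdot 4\right) 3 = \left(\frac{7}{5} + \frac{8}{5}\right) 3 = 3 \cdot 3 = 9$)
$1122 A = 1122 \cdot 9 = 10098$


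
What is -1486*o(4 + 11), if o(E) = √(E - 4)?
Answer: -1486*√11 ≈ -4928.5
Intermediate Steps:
o(E) = √(-4 + E)
-1486*o(4 + 11) = -1486*√(-4 + (4 + 11)) = -1486*√(-4 + 15) = -1486*√11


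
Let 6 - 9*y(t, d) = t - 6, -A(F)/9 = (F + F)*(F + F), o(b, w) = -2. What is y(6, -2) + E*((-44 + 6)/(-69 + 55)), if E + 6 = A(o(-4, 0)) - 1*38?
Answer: -10702/21 ≈ -509.62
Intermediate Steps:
A(F) = -36*F² (A(F) = -9*(F + F)*(F + F) = -9*2*F*2*F = -36*F²)
y(t, d) = 4/3 - t/9 (y(t, d) = ⅔ - (t - 6)/9 = ⅔ - (-6 + t)/9 = ⅔ + (⅔ - t/9) = 4/3 - t/9)
E = -188 (E = -6 + (-36*(-2)² - 1*38) = -6 + (-36*4 - 38) = -6 + (-144 - 38) = -6 - 182 = -188)
y(6, -2) + E*((-44 + 6)/(-69 + 55)) = (4/3 - ⅑*6) - 188*(-44 + 6)/(-69 + 55) = (4/3 - ⅔) - (-7144)/(-14) = ⅔ - (-7144)*(-1)/14 = ⅔ - 188*19/7 = ⅔ - 3572/7 = -10702/21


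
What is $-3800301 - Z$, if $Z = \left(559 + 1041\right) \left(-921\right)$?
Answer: $-2326701$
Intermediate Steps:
$Z = -1473600$ ($Z = 1600 \left(-921\right) = -1473600$)
$-3800301 - Z = -3800301 - -1473600 = -3800301 + 1473600 = -2326701$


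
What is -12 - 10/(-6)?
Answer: -31/3 ≈ -10.333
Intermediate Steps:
-12 - 10/(-6) = -12 - 10*(-1/6) = -12 + 5/3 = -31/3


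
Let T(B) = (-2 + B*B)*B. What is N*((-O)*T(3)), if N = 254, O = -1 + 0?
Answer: 5334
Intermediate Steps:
O = -1
T(B) = B*(-2 + B²) (T(B) = (-2 + B²)*B = B*(-2 + B²))
N*((-O)*T(3)) = 254*((-1*(-1))*(3*(-2 + 3²))) = 254*(1*(3*(-2 + 9))) = 254*(1*(3*7)) = 254*(1*21) = 254*21 = 5334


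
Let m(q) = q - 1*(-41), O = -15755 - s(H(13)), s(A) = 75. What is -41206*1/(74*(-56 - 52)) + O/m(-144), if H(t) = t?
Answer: 65378789/411588 ≈ 158.85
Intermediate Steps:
O = -15830 (O = -15755 - 1*75 = -15755 - 75 = -15830)
m(q) = 41 + q (m(q) = q + 41 = 41 + q)
-41206*1/(74*(-56 - 52)) + O/m(-144) = -41206*1/(74*(-56 - 52)) - 15830/(41 - 144) = -41206/(74*(-108)) - 15830/(-103) = -41206/(-7992) - 15830*(-1/103) = -41206*(-1/7992) + 15830/103 = 20603/3996 + 15830/103 = 65378789/411588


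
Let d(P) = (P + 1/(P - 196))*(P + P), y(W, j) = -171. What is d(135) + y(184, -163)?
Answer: 2212749/61 ≈ 36275.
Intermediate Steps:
d(P) = 2*P*(P + 1/(-196 + P)) (d(P) = (P + 1/(-196 + P))*(2*P) = 2*P*(P + 1/(-196 + P)))
d(135) + y(184, -163) = 2*135*(1 + 135**2 - 196*135)/(-196 + 135) - 171 = 2*135*(1 + 18225 - 26460)/(-61) - 171 = 2*135*(-1/61)*(-8234) - 171 = 2223180/61 - 171 = 2212749/61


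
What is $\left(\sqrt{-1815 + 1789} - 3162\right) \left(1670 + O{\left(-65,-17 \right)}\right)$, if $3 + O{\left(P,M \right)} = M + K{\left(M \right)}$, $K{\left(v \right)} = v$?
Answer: $-5163546 + 1633 i \sqrt{26} \approx -5.1635 \cdot 10^{6} + 8326.7 i$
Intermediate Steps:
$O{\left(P,M \right)} = -3 + 2 M$ ($O{\left(P,M \right)} = -3 + \left(M + M\right) = -3 + 2 M$)
$\left(\sqrt{-1815 + 1789} - 3162\right) \left(1670 + O{\left(-65,-17 \right)}\right) = \left(\sqrt{-1815 + 1789} - 3162\right) \left(1670 + \left(-3 + 2 \left(-17\right)\right)\right) = \left(\sqrt{-26} - 3162\right) \left(1670 - 37\right) = \left(i \sqrt{26} - 3162\right) \left(1670 - 37\right) = \left(-3162 + i \sqrt{26}\right) 1633 = -5163546 + 1633 i \sqrt{26}$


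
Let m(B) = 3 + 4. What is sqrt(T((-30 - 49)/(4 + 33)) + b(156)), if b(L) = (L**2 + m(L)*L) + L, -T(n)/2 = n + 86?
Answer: sqrt(34794874)/37 ≈ 159.42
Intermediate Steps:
m(B) = 7
T(n) = -172 - 2*n (T(n) = -2*(n + 86) = -2*(86 + n) = -172 - 2*n)
b(L) = L**2 + 8*L (b(L) = (L**2 + 7*L) + L = L**2 + 8*L)
sqrt(T((-30 - 49)/(4 + 33)) + b(156)) = sqrt((-172 - 2*(-30 - 49)/(4 + 33)) + 156*(8 + 156)) = sqrt((-172 - (-158)/37) + 156*164) = sqrt((-172 - (-158)/37) + 25584) = sqrt((-172 - 2*(-79/37)) + 25584) = sqrt((-172 + 158/37) + 25584) = sqrt(-6206/37 + 25584) = sqrt(940402/37) = sqrt(34794874)/37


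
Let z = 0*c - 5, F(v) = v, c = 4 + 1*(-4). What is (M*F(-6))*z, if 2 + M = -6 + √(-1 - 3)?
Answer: -240 + 60*I ≈ -240.0 + 60.0*I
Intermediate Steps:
c = 0 (c = 4 - 4 = 0)
z = -5 (z = 0*0 - 5 = 0 - 5 = -5)
M = -8 + 2*I (M = -2 + (-6 + √(-1 - 3)) = -2 + (-6 + √(-4)) = -2 + (-6 + 2*I) = -8 + 2*I ≈ -8.0 + 2.0*I)
(M*F(-6))*z = ((-8 + 2*I)*(-6))*(-5) = (48 - 12*I)*(-5) = -240 + 60*I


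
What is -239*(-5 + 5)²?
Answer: 0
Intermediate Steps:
-239*(-5 + 5)² = -239*0² = -239*0 = 0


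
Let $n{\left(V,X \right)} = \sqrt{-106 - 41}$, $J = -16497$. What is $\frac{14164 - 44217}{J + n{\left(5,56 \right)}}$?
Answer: $\frac{165261447}{90717052} + \frac{210371 i \sqrt{3}}{272151156} \approx 1.8217 + 0.0013389 i$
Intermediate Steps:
$n{\left(V,X \right)} = 7 i \sqrt{3}$ ($n{\left(V,X \right)} = \sqrt{-147} = 7 i \sqrt{3}$)
$\frac{14164 - 44217}{J + n{\left(5,56 \right)}} = \frac{14164 - 44217}{-16497 + 7 i \sqrt{3}} = - \frac{30053}{-16497 + 7 i \sqrt{3}}$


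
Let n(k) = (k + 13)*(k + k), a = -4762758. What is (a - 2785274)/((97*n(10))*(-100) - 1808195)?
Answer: 7548032/6270195 ≈ 1.2038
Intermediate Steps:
n(k) = 2*k*(13 + k) (n(k) = (13 + k)*(2*k) = 2*k*(13 + k))
(a - 2785274)/((97*n(10))*(-100) - 1808195) = (-4762758 - 2785274)/((97*(2*10*(13 + 10)))*(-100) - 1808195) = -7548032/((97*(2*10*23))*(-100) - 1808195) = -7548032/((97*460)*(-100) - 1808195) = -7548032/(44620*(-100) - 1808195) = -7548032/(-4462000 - 1808195) = -7548032/(-6270195) = -7548032*(-1/6270195) = 7548032/6270195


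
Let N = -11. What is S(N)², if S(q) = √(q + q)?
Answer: -22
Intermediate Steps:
S(q) = √2*√q (S(q) = √(2*q) = √2*√q)
S(N)² = (√2*√(-11))² = (√2*(I*√11))² = (I*√22)² = -22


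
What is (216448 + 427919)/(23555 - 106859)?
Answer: -214789/27768 ≈ -7.7351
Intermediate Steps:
(216448 + 427919)/(23555 - 106859) = 644367/(-83304) = 644367*(-1/83304) = -214789/27768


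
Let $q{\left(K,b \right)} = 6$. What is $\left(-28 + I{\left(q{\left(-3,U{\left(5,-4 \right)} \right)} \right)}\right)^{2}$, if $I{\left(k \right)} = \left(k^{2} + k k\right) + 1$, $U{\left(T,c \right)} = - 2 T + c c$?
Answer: $2025$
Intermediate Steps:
$U{\left(T,c \right)} = c^{2} - 2 T$ ($U{\left(T,c \right)} = - 2 T + c^{2} = c^{2} - 2 T$)
$I{\left(k \right)} = 1 + 2 k^{2}$ ($I{\left(k \right)} = \left(k^{2} + k^{2}\right) + 1 = 2 k^{2} + 1 = 1 + 2 k^{2}$)
$\left(-28 + I{\left(q{\left(-3,U{\left(5,-4 \right)} \right)} \right)}\right)^{2} = \left(-28 + \left(1 + 2 \cdot 6^{2}\right)\right)^{2} = \left(-28 + \left(1 + 2 \cdot 36\right)\right)^{2} = \left(-28 + \left(1 + 72\right)\right)^{2} = \left(-28 + 73\right)^{2} = 45^{2} = 2025$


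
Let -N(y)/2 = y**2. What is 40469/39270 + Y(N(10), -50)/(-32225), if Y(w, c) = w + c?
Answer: 4777931/4601730 ≈ 1.0383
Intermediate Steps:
N(y) = -2*y**2
Y(w, c) = c + w
40469/39270 + Y(N(10), -50)/(-32225) = 40469/39270 + (-50 - 2*10**2)/(-32225) = 40469*(1/39270) + (-50 - 2*100)*(-1/32225) = 3679/3570 + (-50 - 200)*(-1/32225) = 3679/3570 - 250*(-1/32225) = 3679/3570 + 10/1289 = 4777931/4601730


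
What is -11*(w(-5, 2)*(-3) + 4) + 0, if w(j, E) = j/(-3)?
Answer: 11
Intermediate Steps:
w(j, E) = -j/3 (w(j, E) = j*(-⅓) = -j/3)
-11*(w(-5, 2)*(-3) + 4) + 0 = -11*(-⅓*(-5)*(-3) + 4) + 0 = -11*((5/3)*(-3) + 4) + 0 = -11*(-5 + 4) + 0 = -11*(-1) + 0 = 11 + 0 = 11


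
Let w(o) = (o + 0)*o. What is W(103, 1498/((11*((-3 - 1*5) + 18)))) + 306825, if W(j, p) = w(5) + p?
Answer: 16877499/55 ≈ 3.0686e+5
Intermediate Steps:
w(o) = o² (w(o) = o*o = o²)
W(j, p) = 25 + p (W(j, p) = 5² + p = 25 + p)
W(103, 1498/((11*((-3 - 1*5) + 18)))) + 306825 = (25 + 1498/((11*((-3 - 1*5) + 18)))) + 306825 = (25 + 1498/((11*((-3 - 5) + 18)))) + 306825 = (25 + 1498/((11*(-8 + 18)))) + 306825 = (25 + 1498/((11*10))) + 306825 = (25 + 1498/110) + 306825 = (25 + 1498*(1/110)) + 306825 = (25 + 749/55) + 306825 = 2124/55 + 306825 = 16877499/55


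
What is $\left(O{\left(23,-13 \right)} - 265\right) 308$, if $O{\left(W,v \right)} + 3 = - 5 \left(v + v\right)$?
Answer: $-42504$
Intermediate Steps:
$O{\left(W,v \right)} = -3 - 10 v$ ($O{\left(W,v \right)} = -3 - 5 \left(v + v\right) = -3 - 5 \cdot 2 v = -3 - 10 v$)
$\left(O{\left(23,-13 \right)} - 265\right) 308 = \left(\left(-3 - -130\right) - 265\right) 308 = \left(\left(-3 + 130\right) - 265\right) 308 = \left(127 - 265\right) 308 = \left(-138\right) 308 = -42504$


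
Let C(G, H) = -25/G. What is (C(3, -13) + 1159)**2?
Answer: 11916304/9 ≈ 1.3240e+6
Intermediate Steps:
(C(3, -13) + 1159)**2 = (-25/3 + 1159)**2 = (3452/3)**2 = 11916304/9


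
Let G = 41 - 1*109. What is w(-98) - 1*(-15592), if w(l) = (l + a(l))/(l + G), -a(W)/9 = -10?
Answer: 1294140/83 ≈ 15592.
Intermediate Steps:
a(W) = 90 (a(W) = -9*(-10) = 90)
G = -68 (G = 41 - 109 = -68)
w(l) = (90 + l)/(-68 + l) (w(l) = (l + 90)/(l - 68) = (90 + l)/(-68 + l))
w(-98) - 1*(-15592) = (90 - 98)/(-68 - 98) - 1*(-15592) = -8/(-166) + 15592 = -1/166*(-8) + 15592 = 4/83 + 15592 = 1294140/83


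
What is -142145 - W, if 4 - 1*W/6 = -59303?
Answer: -497987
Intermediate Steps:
W = 355842 (W = 24 - 6*(-59303) = 24 + 355818 = 355842)
-142145 - W = -142145 - 1*355842 = -142145 - 355842 = -497987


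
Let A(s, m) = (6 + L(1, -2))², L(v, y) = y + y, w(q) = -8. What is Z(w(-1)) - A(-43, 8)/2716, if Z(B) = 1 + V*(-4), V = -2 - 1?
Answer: 8826/679 ≈ 12.999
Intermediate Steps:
L(v, y) = 2*y
V = -3
A(s, m) = 4 (A(s, m) = (6 + 2*(-2))² = (6 - 4)² = 2² = 4)
Z(B) = 13 (Z(B) = 1 - 3*(-4) = 1 + 12 = 13)
Z(w(-1)) - A(-43, 8)/2716 = 13 - 4/2716 = 13 - 1*1/679 = 13 - 1/679 = 8826/679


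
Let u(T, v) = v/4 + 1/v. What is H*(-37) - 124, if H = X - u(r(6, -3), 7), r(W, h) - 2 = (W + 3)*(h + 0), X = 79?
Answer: -83355/28 ≈ -2977.0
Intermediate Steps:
r(W, h) = 2 + h*(3 + W) (r(W, h) = 2 + (W + 3)*(h + 0) = 2 + (3 + W)*h = 2 + h*(3 + W))
u(T, v) = 1/v + v/4 (u(T, v) = v*(¼) + 1/v = v/4 + 1/v = 1/v + v/4)
H = 2159/28 (H = 79 - (1/7 + (¼)*7) = 79 - (⅐ + 7/4) = 79 - 1*53/28 = 79 - 53/28 = 2159/28 ≈ 77.107)
H*(-37) - 124 = (2159/28)*(-37) - 124 = -79883/28 - 124 = -83355/28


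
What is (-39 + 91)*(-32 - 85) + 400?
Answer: -5684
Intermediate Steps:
(-39 + 91)*(-32 - 85) + 400 = 52*(-117) + 400 = -6084 + 400 = -5684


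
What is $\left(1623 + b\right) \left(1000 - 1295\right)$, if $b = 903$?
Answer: $-745170$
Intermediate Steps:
$\left(1623 + b\right) \left(1000 - 1295\right) = \left(1623 + 903\right) \left(1000 - 1295\right) = 2526 \left(-295\right) = -745170$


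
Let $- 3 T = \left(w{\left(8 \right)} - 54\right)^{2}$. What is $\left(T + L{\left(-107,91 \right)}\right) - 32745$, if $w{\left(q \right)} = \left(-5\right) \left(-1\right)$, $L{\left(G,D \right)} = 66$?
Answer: $- \frac{100438}{3} \approx -33479.0$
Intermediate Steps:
$w{\left(q \right)} = 5$
$T = - \frac{2401}{3}$ ($T = - \frac{\left(5 - 54\right)^{2}}{3} = - \frac{\left(-49\right)^{2}}{3} = \left(- \frac{1}{3}\right) 2401 = - \frac{2401}{3} \approx -800.33$)
$\left(T + L{\left(-107,91 \right)}\right) - 32745 = \left(- \frac{2401}{3} + 66\right) - 32745 = - \frac{2203}{3} - 32745 = - \frac{100438}{3}$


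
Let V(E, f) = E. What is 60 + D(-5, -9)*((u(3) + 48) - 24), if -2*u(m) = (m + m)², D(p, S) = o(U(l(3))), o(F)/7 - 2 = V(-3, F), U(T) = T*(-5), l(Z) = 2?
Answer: 18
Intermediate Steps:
U(T) = -5*T
o(F) = -7 (o(F) = 14 + 7*(-3) = 14 - 21 = -7)
D(p, S) = -7
u(m) = -2*m² (u(m) = -(m + m)²/2 = -4*m²/2 = -2*m²)
60 + D(-5, -9)*((u(3) + 48) - 24) = 60 - 7*((-2*3² + 48) - 24) = 60 - 7*((-2*9 + 48) - 24) = 60 - 7*((-18 + 48) - 24) = 60 - 7*(30 - 24) = 60 - 7*6 = 60 - 42 = 18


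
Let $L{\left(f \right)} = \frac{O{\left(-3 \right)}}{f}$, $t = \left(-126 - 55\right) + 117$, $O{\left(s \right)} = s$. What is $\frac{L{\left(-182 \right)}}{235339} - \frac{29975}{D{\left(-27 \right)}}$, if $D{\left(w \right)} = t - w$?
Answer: $\frac{1283880147661}{1584772826} \approx 810.13$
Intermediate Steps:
$t = -64$ ($t = -181 + 117 = -64$)
$L{\left(f \right)} = - \frac{3}{f}$
$D{\left(w \right)} = -64 - w$
$\frac{L{\left(-182 \right)}}{235339} - \frac{29975}{D{\left(-27 \right)}} = \frac{\left(-3\right) \frac{1}{-182}}{235339} - \frac{29975}{-64 - -27} = \left(-3\right) \left(- \frac{1}{182}\right) \frac{1}{235339} - \frac{29975}{-64 + 27} = \frac{3}{182} \cdot \frac{1}{235339} - \frac{29975}{-37} = \frac{3}{42831698} - - \frac{29975}{37} = \frac{3}{42831698} + \frac{29975}{37} = \frac{1283880147661}{1584772826}$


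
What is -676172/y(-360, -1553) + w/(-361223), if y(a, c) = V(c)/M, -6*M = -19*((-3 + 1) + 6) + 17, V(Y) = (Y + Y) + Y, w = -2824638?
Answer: 7244821876828/5048813871 ≈ 1435.0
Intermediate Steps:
V(Y) = 3*Y (V(Y) = 2*Y + Y = 3*Y)
M = 59/6 (M = -(-19*((-3 + 1) + 6) + 17)/6 = -(-19*(-2 + 6) + 17)/6 = -(-19*4 + 17)/6 = -(-76 + 17)/6 = -⅙*(-59) = 59/6 ≈ 9.8333)
y(a, c) = 18*c/59 (y(a, c) = (3*c)/(59/6) = (3*c)*(6/59) = 18*c/59)
-676172/y(-360, -1553) + w/(-361223) = -676172/((18/59)*(-1553)) - 2824638/(-361223) = -676172/(-27954/59) - 2824638*(-1/361223) = -676172*(-59/27954) + 2824638/361223 = 19947074/13977 + 2824638/361223 = 7244821876828/5048813871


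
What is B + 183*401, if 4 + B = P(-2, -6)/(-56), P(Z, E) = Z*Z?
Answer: 1027305/14 ≈ 73379.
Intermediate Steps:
P(Z, E) = Z**2
B = -57/14 (B = -4 + (-2)**2/(-56) = -4 + 4*(-1/56) = -4 - 1/14 = -57/14 ≈ -4.0714)
B + 183*401 = -57/14 + 183*401 = -57/14 + 73383 = 1027305/14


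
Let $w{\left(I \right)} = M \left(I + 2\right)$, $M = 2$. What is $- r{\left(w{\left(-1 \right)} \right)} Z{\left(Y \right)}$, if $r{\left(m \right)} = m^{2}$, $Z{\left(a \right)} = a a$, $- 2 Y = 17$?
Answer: $-289$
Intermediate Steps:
$Y = - \frac{17}{2}$ ($Y = \left(- \frac{1}{2}\right) 17 = - \frac{17}{2} \approx -8.5$)
$Z{\left(a \right)} = a^{2}$
$w{\left(I \right)} = 4 + 2 I$ ($w{\left(I \right)} = 2 \left(I + 2\right) = 2 \left(2 + I\right) = 4 + 2 I$)
$- r{\left(w{\left(-1 \right)} \right)} Z{\left(Y \right)} = - \left(4 + 2 \left(-1\right)\right)^{2} \left(- \frac{17}{2}\right)^{2} = - \frac{\left(4 - 2\right)^{2} \cdot 289}{4} = - \frac{2^{2} \cdot 289}{4} = - \frac{4 \cdot 289}{4} = \left(-1\right) 289 = -289$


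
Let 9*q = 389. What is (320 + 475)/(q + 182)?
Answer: 7155/2027 ≈ 3.5298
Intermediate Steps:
q = 389/9 (q = (⅑)*389 = 389/9 ≈ 43.222)
(320 + 475)/(q + 182) = (320 + 475)/(389/9 + 182) = 795/(2027/9) = 795*(9/2027) = 7155/2027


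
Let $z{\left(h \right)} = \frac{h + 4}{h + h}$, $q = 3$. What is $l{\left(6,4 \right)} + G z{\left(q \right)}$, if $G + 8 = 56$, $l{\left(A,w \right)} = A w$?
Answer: $80$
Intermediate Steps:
$G = 48$ ($G = -8 + 56 = 48$)
$z{\left(h \right)} = \frac{4 + h}{2 h}$
$l{\left(6,4 \right)} + G z{\left(q \right)} = 6 \cdot 4 + 48 \frac{4 + 3}{2 \cdot 3} = 24 + 48 \cdot \frac{1}{2} \cdot \frac{1}{3} \cdot 7 = 24 + 48 \cdot \frac{7}{6} = 24 + 56 = 80$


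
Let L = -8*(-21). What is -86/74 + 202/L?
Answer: 125/3108 ≈ 0.040219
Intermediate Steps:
L = 168
-86/74 + 202/L = -86/74 + 202/168 = -86*1/74 + 202*(1/168) = -43/37 + 101/84 = 125/3108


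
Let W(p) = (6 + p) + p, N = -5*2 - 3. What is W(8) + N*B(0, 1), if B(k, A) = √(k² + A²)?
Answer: 9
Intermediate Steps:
B(k, A) = √(A² + k²)
N = -13 (N = -10 - 3 = -13)
W(p) = 6 + 2*p
W(8) + N*B(0, 1) = (6 + 2*8) - 13*√(1² + 0²) = (6 + 16) - 13*√(1 + 0) = 22 - 13*√1 = 22 - 13*1 = 22 - 13 = 9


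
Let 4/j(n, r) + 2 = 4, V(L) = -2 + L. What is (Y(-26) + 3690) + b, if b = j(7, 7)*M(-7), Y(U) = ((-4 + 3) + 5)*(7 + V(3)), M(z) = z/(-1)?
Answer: 3736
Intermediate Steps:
j(n, r) = 2 (j(n, r) = 4/(-2 + 4) = 4/2 = 4*(½) = 2)
M(z) = -z (M(z) = z*(-1) = -z)
Y(U) = 32 (Y(U) = ((-4 + 3) + 5)*(7 + (-2 + 3)) = (-1 + 5)*(7 + 1) = 4*8 = 32)
b = 14 (b = 2*(-1*(-7)) = 2*7 = 14)
(Y(-26) + 3690) + b = (32 + 3690) + 14 = 3722 + 14 = 3736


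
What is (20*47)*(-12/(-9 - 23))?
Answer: 705/2 ≈ 352.50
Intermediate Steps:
(20*47)*(-12/(-9 - 23)) = 940*(-12/(-32)) = 940*(-12*(-1/32)) = 940*(3/8) = 705/2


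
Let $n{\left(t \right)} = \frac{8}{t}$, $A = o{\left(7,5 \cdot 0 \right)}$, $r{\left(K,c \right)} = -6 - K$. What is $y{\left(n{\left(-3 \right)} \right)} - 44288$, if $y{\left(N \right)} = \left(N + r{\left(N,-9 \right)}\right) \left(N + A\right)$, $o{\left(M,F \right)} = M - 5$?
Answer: $-44284$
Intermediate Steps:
$o{\left(M,F \right)} = -5 + M$ ($o{\left(M,F \right)} = M - 5 = -5 + M$)
$A = 2$ ($A = -5 + 7 = 2$)
$y{\left(N \right)} = -12 - 6 N$ ($y{\left(N \right)} = \left(N - \left(6 + N\right)\right) \left(N + 2\right) = - 6 \left(2 + N\right) = -12 - 6 N$)
$y{\left(n{\left(-3 \right)} \right)} - 44288 = \left(-12 - 6 \frac{8}{-3}\right) - 44288 = \left(-12 - 6 \cdot 8 \left(- \frac{1}{3}\right)\right) - 44288 = \left(-12 - -16\right) - 44288 = \left(-12 + 16\right) - 44288 = 4 - 44288 = -44284$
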